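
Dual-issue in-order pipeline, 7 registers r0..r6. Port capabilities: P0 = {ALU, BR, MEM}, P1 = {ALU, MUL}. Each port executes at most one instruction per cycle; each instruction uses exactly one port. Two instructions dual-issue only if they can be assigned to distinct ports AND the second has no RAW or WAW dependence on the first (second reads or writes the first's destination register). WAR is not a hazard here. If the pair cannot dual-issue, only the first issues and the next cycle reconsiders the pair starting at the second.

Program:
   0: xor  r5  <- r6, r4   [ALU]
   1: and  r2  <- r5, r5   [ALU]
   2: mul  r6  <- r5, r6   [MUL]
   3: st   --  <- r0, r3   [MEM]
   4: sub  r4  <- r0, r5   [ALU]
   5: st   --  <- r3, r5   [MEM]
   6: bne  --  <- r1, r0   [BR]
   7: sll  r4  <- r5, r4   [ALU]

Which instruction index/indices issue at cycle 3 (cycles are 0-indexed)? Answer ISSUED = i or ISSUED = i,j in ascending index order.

ISSUED = 5

#0 head=0: xor.ALU i0 RAW r5
#1 head=1: and.ALU/mul.MUL i1,i2 pair
#2 head=3: st.MEM/sub.ALU i3,i4 pair
#3 head=5: st.MEM i5 no-port MEM/BR
#4 head=6: bne.BR/sll.ALU i6,i7 pair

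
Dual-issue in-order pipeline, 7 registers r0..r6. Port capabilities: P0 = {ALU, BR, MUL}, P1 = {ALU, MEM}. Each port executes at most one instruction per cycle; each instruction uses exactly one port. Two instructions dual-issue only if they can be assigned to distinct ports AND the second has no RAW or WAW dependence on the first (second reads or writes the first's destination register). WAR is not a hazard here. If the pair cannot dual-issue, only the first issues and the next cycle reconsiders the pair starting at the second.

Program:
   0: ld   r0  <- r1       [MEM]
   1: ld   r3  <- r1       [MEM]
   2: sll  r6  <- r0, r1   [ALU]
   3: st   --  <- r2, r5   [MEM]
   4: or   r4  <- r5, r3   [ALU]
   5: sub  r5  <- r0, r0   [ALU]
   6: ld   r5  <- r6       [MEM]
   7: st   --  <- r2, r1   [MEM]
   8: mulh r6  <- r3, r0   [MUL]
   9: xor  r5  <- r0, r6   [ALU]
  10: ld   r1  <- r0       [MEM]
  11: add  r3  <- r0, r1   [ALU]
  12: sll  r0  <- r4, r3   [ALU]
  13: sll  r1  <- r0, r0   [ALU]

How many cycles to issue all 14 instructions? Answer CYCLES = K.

0. ld.MEM @i0  | no-port MEM/MEM
1. ld.MEM sll.ALU @i1,i2  | dual
2. st.MEM or.ALU @i3,i4  | dual
3. sub.ALU @i5  | WAW r5
4. ld.MEM @i6  | no-port MEM/MEM
5. st.MEM mulh.MUL @i7,i8  | dual
6. xor.ALU ld.MEM @i9,i10  | dual
7. add.ALU @i11  | RAW r3
8. sll.ALU @i12  | RAW r0
9. sll.ALU @i13  | tail

CYCLES = 10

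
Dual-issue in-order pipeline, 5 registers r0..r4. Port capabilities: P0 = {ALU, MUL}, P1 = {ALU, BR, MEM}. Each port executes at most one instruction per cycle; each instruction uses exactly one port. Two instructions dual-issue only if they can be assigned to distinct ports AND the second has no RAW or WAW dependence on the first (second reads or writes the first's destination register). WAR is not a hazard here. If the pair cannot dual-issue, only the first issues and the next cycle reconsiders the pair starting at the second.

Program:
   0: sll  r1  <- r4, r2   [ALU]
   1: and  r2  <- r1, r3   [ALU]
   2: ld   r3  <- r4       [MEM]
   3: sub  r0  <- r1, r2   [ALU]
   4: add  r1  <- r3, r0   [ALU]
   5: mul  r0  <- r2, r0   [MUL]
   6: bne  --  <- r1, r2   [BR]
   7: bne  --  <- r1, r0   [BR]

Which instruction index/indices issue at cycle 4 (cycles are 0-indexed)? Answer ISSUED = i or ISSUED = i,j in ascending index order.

ISSUED = 6

0. sll @i0  | RAW r1
1. and+ld @i1&i2  | dual
2. sub @i3  | RAW r0
3. add+mul @i4&i5  | dual
4. bne @i6  | no-port BR/BR
5. bne @i7  | tail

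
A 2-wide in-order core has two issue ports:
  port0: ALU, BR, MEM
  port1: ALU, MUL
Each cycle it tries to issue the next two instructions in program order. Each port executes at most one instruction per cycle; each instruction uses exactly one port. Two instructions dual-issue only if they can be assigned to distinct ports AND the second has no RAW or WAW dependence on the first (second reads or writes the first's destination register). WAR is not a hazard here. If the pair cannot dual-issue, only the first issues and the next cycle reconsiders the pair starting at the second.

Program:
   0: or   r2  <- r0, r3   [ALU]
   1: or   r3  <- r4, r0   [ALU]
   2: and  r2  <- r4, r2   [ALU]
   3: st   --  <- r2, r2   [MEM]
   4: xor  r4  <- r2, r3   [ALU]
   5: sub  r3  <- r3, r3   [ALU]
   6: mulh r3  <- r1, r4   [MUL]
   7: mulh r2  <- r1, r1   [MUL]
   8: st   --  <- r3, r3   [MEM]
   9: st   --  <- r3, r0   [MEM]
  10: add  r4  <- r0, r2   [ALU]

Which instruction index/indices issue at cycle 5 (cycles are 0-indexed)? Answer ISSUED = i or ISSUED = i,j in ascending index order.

ISSUED = 7,8

0. or.ALU/or.ALU @i0,i1  | 2-wide
1. and.ALU @i2  | RAW r2
2. st.MEM/xor.ALU @i3,i4  | 2-wide
3. sub.ALU @i5  | WAW r3
4. mulh.MUL @i6  | no-port MUL/MUL
5. mulh.MUL/st.MEM @i7,i8  | 2-wide
6. st.MEM/add.ALU @i9,i10  | 2-wide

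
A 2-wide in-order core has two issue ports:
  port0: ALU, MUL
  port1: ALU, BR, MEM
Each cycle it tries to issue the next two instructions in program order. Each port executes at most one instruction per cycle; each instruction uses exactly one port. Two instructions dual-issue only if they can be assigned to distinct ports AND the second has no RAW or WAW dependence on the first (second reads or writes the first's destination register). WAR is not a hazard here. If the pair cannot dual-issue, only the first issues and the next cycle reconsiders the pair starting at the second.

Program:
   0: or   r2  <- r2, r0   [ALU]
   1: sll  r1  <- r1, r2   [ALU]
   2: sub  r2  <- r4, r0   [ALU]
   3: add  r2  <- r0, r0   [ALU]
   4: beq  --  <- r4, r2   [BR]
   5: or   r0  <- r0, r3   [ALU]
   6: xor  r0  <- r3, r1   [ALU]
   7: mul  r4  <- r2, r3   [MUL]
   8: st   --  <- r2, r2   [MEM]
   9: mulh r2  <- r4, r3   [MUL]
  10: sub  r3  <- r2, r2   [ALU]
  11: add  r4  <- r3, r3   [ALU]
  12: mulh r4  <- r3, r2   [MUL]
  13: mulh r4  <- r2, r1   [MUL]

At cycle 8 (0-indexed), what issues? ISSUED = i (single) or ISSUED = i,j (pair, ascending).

ISSUED = 12

t=0 i0:or.ALU ; RAW r2
t=1 i1&i2:sll.ALU;sub.ALU ; pair
t=2 i3:add.ALU ; RAW r2
t=3 i4&i5:beq.BR;or.ALU ; pair
t=4 i6&i7:xor.ALU;mul.MUL ; pair
t=5 i8&i9:st.MEM;mulh.MUL ; pair
t=6 i10:sub.ALU ; RAW r3
t=7 i11:add.ALU ; WAW r4
t=8 i12:mulh.MUL ; no-port MUL/MUL
t=9 i13:mulh.MUL ; tail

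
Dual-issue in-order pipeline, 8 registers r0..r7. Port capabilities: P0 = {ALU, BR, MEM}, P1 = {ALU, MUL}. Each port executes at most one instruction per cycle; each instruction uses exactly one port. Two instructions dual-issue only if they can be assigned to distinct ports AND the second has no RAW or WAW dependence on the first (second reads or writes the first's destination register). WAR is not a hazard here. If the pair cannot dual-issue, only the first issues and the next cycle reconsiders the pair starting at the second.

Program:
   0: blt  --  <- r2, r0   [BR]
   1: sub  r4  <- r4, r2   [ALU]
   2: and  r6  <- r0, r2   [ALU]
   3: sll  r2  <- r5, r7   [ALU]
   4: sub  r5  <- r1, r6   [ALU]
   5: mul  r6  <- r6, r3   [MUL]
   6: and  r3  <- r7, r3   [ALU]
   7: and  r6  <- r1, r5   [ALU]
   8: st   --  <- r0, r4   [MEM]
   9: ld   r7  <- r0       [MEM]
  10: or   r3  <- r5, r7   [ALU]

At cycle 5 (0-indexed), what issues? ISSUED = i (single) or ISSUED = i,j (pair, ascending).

  cy0 -> i0&i1 (blt.BR+sub.ALU) pair
  cy1 -> i2&i3 (and.ALU+sll.ALU) pair
  cy2 -> i4&i5 (sub.ALU+mul.MUL) pair
  cy3 -> i6&i7 (and.ALU+and.ALU) pair
  cy4 -> i8 (st.MEM) no-port MEM/MEM
  cy5 -> i9 (ld.MEM) RAW r7
  cy6 -> i10 (or.ALU) tail

ISSUED = 9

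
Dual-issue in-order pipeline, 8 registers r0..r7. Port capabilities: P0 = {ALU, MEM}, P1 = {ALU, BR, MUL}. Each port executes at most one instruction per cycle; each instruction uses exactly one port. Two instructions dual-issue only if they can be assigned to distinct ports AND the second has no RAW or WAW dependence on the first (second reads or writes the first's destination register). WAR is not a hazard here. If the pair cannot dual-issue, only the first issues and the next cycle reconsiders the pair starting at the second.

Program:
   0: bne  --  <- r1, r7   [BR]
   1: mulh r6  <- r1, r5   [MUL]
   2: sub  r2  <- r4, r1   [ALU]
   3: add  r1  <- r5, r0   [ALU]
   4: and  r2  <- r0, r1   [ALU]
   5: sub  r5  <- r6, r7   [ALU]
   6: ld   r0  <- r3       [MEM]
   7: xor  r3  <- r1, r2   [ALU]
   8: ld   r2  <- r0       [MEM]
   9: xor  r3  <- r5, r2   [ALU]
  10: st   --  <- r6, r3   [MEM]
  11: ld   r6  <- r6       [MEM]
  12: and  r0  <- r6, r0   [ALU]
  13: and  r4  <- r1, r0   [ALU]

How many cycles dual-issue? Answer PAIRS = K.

PAIRS = 3

0. bne @i0  | no-port BR/MUL
1. mulh;sub @i1+i2  | 2-wide
2. add @i3  | RAW r1
3. and;sub @i4+i5  | 2-wide
4. ld;xor @i6+i7  | 2-wide
5. ld @i8  | RAW r2
6. xor @i9  | RAW r3
7. st @i10  | no-port MEM/MEM
8. ld @i11  | RAW r6
9. and @i12  | RAW r0
10. and @i13  | tail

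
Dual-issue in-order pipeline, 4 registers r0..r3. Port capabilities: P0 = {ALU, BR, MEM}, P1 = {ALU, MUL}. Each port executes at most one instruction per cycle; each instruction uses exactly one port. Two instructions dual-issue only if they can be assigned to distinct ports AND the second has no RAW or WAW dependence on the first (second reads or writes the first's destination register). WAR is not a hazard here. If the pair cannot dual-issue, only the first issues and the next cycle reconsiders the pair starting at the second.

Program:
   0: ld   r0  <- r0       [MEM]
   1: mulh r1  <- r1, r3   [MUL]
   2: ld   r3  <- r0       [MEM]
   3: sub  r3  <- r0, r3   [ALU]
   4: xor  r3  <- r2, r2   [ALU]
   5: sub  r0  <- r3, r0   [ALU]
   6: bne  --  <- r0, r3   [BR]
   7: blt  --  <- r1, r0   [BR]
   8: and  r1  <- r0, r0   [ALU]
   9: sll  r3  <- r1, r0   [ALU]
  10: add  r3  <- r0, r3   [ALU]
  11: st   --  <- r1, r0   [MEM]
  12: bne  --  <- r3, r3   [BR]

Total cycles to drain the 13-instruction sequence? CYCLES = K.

CYCLES = 10

t=0 i0,i1:ld;mulh ; 2-wide
t=1 i2:ld ; RAW+WAW r3
t=2 i3:sub ; WAW r3
t=3 i4:xor ; RAW r3
t=4 i5:sub ; RAW r0
t=5 i6:bne ; no-port BR/BR
t=6 i7,i8:blt;and ; 2-wide
t=7 i9:sll ; RAW+WAW r3
t=8 i10,i11:add;st ; 2-wide
t=9 i12:bne ; tail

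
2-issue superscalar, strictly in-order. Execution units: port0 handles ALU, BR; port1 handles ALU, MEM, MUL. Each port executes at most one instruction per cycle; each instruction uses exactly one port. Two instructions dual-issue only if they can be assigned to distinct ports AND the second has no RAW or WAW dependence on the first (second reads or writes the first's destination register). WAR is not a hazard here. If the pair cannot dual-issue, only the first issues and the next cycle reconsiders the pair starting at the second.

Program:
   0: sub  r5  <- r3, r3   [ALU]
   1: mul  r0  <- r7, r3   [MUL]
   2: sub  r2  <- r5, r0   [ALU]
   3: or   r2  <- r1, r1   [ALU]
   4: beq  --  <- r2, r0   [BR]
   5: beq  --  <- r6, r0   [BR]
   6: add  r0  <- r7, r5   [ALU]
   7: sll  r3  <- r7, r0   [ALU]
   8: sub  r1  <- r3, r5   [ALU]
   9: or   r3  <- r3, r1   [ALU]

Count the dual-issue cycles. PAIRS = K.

  cy0 -> i0&i1 (sub.ALU+mul.MUL) 2-wide
  cy1 -> i2 (sub.ALU) WAW r2
  cy2 -> i3 (or.ALU) RAW r2
  cy3 -> i4 (beq.BR) no-port BR/BR
  cy4 -> i5&i6 (beq.BR+add.ALU) 2-wide
  cy5 -> i7 (sll.ALU) RAW r3
  cy6 -> i8 (sub.ALU) RAW r1
  cy7 -> i9 (or.ALU) tail

PAIRS = 2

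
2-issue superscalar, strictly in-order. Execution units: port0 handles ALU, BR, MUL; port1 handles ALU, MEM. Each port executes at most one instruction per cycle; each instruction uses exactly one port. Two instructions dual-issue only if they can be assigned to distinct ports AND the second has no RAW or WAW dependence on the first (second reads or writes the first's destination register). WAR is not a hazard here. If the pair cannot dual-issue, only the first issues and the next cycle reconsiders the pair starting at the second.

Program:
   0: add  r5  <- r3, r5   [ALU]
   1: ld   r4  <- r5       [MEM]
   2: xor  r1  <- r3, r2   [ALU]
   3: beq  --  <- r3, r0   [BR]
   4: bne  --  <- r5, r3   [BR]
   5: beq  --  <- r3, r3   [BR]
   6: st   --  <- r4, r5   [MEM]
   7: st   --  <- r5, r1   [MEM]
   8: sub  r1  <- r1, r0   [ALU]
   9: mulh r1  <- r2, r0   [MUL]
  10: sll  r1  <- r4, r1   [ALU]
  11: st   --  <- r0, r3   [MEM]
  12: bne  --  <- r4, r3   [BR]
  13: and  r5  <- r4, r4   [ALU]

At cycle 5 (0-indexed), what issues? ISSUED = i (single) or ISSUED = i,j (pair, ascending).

0. add @i0  | RAW r5
1. ld+xor @i1&i2  | 2-wide
2. beq @i3  | no-port BR/BR
3. bne @i4  | no-port BR/BR
4. beq+st @i5&i6  | 2-wide
5. st+sub @i7&i8  | 2-wide
6. mulh @i9  | RAW+WAW r1
7. sll+st @i10&i11  | 2-wide
8. bne+and @i12&i13  | 2-wide

ISSUED = 7,8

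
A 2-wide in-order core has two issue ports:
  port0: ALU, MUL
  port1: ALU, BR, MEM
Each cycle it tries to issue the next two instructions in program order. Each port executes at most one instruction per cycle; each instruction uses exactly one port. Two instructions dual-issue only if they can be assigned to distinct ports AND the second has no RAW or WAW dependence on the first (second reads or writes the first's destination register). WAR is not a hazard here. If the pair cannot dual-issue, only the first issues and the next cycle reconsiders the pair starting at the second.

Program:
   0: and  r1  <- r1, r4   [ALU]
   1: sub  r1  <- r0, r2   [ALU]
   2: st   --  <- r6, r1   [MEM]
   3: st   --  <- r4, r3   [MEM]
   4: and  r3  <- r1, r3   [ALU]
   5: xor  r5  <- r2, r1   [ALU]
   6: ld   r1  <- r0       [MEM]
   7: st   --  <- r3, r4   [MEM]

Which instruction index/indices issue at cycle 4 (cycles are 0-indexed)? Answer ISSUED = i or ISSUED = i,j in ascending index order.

ISSUED = 5,6

[0] i0  and  -- WAW r1
[1] i1  sub  -- RAW r1
[2] i2  st  -- no-port MEM/MEM
[3] i3+i4  st+and  -- dual
[4] i5+i6  xor+ld  -- dual
[5] i7  st  -- tail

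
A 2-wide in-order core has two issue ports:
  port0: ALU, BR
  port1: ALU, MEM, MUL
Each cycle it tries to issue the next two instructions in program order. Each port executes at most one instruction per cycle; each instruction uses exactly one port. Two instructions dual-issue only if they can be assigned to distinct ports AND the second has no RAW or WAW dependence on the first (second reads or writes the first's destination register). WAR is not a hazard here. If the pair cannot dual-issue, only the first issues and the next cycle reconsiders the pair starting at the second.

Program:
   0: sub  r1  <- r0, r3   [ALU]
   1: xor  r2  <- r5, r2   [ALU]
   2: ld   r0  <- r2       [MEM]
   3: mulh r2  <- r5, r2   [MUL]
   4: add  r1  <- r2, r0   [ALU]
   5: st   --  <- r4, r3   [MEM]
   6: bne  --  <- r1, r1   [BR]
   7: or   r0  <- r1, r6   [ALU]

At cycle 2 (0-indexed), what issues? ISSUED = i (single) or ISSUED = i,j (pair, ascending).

t=0 i0&i1:sub/xor ; dual
t=1 i2:ld ; no-port MEM/MUL
t=2 i3:mulh ; RAW r2
t=3 i4&i5:add/st ; dual
t=4 i6&i7:bne/or ; dual

ISSUED = 3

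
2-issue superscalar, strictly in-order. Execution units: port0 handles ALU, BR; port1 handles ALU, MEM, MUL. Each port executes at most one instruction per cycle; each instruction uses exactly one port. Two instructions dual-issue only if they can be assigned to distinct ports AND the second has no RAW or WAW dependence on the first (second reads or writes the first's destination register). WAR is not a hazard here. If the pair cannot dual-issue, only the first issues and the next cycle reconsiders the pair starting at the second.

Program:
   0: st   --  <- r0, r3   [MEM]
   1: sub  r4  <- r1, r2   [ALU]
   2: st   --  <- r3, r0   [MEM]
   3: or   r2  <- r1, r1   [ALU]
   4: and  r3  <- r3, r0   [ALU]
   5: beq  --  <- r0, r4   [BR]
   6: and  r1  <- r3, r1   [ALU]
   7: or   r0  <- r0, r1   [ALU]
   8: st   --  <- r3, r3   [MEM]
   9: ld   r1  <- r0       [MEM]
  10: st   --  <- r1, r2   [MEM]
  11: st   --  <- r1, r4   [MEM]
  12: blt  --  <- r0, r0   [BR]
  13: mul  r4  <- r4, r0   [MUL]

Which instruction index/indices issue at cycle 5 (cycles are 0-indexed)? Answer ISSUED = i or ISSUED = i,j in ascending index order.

[0] i0,i1  st.MEM sub.ALU  -- 2-wide
[1] i2,i3  st.MEM or.ALU  -- 2-wide
[2] i4,i5  and.ALU beq.BR  -- 2-wide
[3] i6  and.ALU  -- RAW r1
[4] i7,i8  or.ALU st.MEM  -- 2-wide
[5] i9  ld.MEM  -- no-port MEM/MEM
[6] i10  st.MEM  -- no-port MEM/MEM
[7] i11,i12  st.MEM blt.BR  -- 2-wide
[8] i13  mul.MUL  -- tail

ISSUED = 9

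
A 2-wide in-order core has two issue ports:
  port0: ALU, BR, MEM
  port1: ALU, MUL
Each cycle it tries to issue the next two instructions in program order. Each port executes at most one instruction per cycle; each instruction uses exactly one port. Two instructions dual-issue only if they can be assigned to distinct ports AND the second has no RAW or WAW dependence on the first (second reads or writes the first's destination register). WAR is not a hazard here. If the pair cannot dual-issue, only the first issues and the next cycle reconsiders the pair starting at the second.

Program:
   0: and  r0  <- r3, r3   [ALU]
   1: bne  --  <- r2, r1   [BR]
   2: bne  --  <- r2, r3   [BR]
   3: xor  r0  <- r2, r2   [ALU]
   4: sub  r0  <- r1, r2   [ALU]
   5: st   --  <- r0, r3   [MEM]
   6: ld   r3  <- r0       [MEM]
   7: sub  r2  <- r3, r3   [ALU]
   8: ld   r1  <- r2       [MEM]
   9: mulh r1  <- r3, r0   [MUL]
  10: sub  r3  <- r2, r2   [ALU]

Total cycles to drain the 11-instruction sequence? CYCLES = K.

CYCLES = 8

[0] i0/i1  and.ALU/bne.BR  -- dual
[1] i2/i3  bne.BR/xor.ALU  -- dual
[2] i4  sub.ALU  -- RAW r0
[3] i5  st.MEM  -- no-port MEM/MEM
[4] i6  ld.MEM  -- RAW r3
[5] i7  sub.ALU  -- RAW r2
[6] i8  ld.MEM  -- WAW r1
[7] i9/i10  mulh.MUL/sub.ALU  -- dual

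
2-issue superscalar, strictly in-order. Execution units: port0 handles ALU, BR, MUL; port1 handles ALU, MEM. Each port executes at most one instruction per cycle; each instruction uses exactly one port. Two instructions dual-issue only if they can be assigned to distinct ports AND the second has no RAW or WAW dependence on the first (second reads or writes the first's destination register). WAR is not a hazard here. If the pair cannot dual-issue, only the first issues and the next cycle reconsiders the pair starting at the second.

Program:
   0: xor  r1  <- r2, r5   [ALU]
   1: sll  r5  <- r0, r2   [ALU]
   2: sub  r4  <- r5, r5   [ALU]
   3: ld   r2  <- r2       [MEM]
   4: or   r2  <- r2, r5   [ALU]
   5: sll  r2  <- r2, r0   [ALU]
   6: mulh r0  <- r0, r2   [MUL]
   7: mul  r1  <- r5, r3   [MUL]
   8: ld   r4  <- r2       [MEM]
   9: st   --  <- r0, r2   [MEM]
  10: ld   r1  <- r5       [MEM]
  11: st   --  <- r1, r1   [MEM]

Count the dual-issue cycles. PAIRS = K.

c0: i0+i1 xor.ALU+sll.ALU  dual
c1: i2+i3 sub.ALU+ld.MEM  dual
c2: i4 or.ALU  RAW+WAW r2
c3: i5 sll.ALU  RAW r2
c4: i6 mulh.MUL  no-port MUL/MUL
c5: i7+i8 mul.MUL+ld.MEM  dual
c6: i9 st.MEM  no-port MEM/MEM
c7: i10 ld.MEM  no-port MEM/MEM
c8: i11 st.MEM  tail

PAIRS = 3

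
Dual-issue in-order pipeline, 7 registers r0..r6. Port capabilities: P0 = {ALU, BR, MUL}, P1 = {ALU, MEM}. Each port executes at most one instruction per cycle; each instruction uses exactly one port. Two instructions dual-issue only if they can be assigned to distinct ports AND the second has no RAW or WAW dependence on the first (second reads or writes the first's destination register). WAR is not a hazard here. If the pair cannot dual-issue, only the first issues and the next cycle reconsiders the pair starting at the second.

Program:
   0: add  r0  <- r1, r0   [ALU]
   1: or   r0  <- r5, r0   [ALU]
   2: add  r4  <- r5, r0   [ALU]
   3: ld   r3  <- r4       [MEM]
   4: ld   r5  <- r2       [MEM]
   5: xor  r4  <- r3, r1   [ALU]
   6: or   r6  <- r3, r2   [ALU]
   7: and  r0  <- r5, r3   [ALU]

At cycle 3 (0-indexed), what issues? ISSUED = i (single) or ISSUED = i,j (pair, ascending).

0. add.ALU @i0  | RAW+WAW r0
1. or.ALU @i1  | RAW r0
2. add.ALU @i2  | RAW r4
3. ld.MEM @i3  | no-port MEM/MEM
4. ld.MEM+xor.ALU @i4,i5  | 2-wide
5. or.ALU+and.ALU @i6,i7  | 2-wide

ISSUED = 3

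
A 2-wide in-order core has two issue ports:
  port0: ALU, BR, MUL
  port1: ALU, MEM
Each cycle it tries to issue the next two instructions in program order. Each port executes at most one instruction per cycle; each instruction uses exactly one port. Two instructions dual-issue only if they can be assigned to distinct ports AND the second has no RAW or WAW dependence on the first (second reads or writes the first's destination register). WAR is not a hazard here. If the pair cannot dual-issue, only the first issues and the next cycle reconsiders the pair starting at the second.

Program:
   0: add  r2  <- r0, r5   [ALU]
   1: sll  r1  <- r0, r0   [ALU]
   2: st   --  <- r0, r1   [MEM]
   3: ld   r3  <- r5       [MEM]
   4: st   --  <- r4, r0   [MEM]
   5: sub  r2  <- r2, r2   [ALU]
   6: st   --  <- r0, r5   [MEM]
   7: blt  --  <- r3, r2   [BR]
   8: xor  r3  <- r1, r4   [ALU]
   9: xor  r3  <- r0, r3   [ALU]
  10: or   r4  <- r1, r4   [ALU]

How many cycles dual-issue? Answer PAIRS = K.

[0] i0,i1  add.ALU sll.ALU  -- pair
[1] i2  st.MEM  -- no-port MEM/MEM
[2] i3  ld.MEM  -- no-port MEM/MEM
[3] i4,i5  st.MEM sub.ALU  -- pair
[4] i6,i7  st.MEM blt.BR  -- pair
[5] i8  xor.ALU  -- RAW+WAW r3
[6] i9,i10  xor.ALU or.ALU  -- pair

PAIRS = 4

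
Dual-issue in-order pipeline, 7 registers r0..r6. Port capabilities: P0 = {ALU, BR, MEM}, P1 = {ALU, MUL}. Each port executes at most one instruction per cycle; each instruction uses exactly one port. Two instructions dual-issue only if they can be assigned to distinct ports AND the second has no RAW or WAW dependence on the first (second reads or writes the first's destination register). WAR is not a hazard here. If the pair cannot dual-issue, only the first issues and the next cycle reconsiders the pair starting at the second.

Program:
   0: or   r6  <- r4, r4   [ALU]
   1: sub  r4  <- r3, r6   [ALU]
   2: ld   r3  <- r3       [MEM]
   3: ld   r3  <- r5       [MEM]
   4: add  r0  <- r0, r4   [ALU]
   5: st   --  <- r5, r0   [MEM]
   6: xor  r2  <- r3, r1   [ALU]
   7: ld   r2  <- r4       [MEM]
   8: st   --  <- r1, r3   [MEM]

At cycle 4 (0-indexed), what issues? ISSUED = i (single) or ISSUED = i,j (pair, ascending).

[0] i0  or  -- RAW r6
[1] i1/i2  sub;ld  -- 2-wide
[2] i3/i4  ld;add  -- 2-wide
[3] i5/i6  st;xor  -- 2-wide
[4] i7  ld  -- no-port MEM/MEM
[5] i8  st  -- tail

ISSUED = 7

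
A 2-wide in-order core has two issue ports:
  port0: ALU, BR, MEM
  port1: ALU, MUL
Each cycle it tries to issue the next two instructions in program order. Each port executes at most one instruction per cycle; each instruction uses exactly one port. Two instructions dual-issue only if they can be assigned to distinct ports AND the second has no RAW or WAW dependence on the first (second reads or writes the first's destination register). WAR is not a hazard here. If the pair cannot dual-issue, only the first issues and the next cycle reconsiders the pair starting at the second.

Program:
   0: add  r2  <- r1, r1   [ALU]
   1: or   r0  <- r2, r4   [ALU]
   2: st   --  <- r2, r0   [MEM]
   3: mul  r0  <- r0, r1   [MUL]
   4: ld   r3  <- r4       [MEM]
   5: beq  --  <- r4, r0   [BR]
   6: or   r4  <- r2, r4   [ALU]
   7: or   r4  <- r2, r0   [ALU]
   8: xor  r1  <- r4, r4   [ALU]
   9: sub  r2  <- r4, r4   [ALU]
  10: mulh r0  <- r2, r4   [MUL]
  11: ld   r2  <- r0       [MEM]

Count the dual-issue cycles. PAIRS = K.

[0] i0  add.ALU  -- RAW r2
[1] i1  or.ALU  -- RAW r0
[2] i2+i3  st.MEM+mul.MUL  -- 2-wide
[3] i4  ld.MEM  -- no-port MEM/BR
[4] i5+i6  beq.BR+or.ALU  -- 2-wide
[5] i7  or.ALU  -- RAW r4
[6] i8+i9  xor.ALU+sub.ALU  -- 2-wide
[7] i10  mulh.MUL  -- RAW r0
[8] i11  ld.MEM  -- tail

PAIRS = 3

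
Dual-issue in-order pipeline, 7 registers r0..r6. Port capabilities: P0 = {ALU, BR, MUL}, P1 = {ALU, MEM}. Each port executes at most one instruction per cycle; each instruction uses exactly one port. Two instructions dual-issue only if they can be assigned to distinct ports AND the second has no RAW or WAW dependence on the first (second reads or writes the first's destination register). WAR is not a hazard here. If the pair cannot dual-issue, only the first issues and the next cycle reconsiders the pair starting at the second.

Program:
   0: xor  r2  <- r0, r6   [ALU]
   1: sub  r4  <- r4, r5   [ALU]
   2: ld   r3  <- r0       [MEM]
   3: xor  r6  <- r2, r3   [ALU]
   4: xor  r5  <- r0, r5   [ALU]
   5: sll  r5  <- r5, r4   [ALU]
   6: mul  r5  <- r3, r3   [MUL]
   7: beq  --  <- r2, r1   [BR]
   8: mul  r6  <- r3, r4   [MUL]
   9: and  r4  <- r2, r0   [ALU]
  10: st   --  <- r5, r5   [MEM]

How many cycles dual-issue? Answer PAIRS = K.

PAIRS = 3

c0: i0+i1 xor sub  pair
c1: i2 ld  RAW r3
c2: i3+i4 xor xor  pair
c3: i5 sll  WAW r5
c4: i6 mul  no-port MUL/BR
c5: i7 beq  no-port BR/MUL
c6: i8+i9 mul and  pair
c7: i10 st  tail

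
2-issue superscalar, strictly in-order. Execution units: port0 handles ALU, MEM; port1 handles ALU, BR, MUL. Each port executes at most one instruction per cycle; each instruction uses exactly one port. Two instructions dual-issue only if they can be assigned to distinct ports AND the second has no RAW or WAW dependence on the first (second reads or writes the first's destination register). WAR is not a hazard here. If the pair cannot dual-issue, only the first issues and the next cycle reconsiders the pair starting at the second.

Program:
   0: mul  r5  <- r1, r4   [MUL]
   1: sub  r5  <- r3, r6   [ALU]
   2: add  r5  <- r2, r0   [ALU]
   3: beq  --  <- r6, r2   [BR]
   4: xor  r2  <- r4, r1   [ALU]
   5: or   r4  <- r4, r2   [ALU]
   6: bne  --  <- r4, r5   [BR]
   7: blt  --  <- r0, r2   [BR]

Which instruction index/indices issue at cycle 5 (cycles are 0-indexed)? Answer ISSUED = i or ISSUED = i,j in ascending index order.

t=0 i0:mul.MUL ; WAW r5
t=1 i1:sub.ALU ; WAW r5
t=2 i2,i3:add.ALU beq.BR ; dual
t=3 i4:xor.ALU ; RAW r2
t=4 i5:or.ALU ; RAW r4
t=5 i6:bne.BR ; no-port BR/BR
t=6 i7:blt.BR ; tail

ISSUED = 6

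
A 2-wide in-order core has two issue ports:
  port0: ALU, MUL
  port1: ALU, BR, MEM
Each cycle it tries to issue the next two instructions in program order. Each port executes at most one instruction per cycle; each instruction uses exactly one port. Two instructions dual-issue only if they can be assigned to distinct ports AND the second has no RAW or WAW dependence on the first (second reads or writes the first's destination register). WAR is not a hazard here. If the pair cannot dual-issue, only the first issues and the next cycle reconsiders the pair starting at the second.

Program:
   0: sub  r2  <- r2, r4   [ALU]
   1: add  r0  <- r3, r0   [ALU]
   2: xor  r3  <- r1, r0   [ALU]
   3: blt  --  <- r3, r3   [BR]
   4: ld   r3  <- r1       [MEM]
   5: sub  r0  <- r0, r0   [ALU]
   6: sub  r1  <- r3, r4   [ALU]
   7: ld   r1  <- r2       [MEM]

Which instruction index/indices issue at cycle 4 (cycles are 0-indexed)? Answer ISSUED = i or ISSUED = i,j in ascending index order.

ISSUED = 6

c0: i0,i1 sub.ALU+add.ALU  2-wide
c1: i2 xor.ALU  RAW r3
c2: i3 blt.BR  no-port BR/MEM
c3: i4,i5 ld.MEM+sub.ALU  2-wide
c4: i6 sub.ALU  WAW r1
c5: i7 ld.MEM  tail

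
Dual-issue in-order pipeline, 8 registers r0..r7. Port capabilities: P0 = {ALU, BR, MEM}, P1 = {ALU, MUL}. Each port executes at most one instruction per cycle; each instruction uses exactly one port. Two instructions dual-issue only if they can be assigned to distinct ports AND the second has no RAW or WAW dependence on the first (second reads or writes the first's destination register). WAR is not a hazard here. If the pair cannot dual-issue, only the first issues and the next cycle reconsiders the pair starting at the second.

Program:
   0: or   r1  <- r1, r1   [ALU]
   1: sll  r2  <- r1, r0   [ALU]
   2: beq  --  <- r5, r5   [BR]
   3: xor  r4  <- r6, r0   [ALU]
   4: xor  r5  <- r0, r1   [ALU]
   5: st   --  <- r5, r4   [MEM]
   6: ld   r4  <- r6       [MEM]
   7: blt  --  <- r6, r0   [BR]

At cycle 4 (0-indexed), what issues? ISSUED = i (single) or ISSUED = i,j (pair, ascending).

c0: i0 or.ALU  RAW r1
c1: i1+i2 sll.ALU+beq.BR  dual
c2: i3+i4 xor.ALU+xor.ALU  dual
c3: i5 st.MEM  no-port MEM/MEM
c4: i6 ld.MEM  no-port MEM/BR
c5: i7 blt.BR  tail

ISSUED = 6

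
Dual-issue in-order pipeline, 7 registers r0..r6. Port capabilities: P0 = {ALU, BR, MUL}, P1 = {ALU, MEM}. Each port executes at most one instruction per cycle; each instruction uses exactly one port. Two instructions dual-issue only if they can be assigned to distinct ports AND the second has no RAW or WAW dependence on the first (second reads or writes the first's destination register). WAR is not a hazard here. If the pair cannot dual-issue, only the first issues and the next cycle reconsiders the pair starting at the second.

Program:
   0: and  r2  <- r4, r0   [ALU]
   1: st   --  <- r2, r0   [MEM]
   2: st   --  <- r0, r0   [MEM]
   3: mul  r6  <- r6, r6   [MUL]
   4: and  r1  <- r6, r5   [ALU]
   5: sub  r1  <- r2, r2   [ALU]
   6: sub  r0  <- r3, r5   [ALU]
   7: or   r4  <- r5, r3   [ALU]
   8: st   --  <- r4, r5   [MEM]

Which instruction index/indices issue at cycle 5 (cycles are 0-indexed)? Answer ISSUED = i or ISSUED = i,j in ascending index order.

[0] i0  and  -- RAW r2
[1] i1  st  -- no-port MEM/MEM
[2] i2,i3  st;mul  -- pair
[3] i4  and  -- WAW r1
[4] i5,i6  sub;sub  -- pair
[5] i7  or  -- RAW r4
[6] i8  st  -- tail

ISSUED = 7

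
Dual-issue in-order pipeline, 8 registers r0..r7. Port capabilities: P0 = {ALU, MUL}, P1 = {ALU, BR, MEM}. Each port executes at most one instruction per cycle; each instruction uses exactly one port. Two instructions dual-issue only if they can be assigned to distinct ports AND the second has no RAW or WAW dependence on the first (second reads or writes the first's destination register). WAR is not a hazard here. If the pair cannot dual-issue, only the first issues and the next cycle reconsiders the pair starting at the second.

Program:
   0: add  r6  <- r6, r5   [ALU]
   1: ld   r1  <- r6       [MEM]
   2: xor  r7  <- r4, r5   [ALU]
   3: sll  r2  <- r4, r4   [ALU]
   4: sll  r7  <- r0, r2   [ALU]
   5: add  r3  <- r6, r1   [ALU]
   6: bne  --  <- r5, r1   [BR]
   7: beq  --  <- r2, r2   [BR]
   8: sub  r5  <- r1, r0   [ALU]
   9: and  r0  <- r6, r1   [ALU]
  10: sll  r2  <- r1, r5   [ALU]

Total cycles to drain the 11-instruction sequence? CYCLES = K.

  cy0 -> i0 (add) RAW r6
  cy1 -> i1+i2 (ld/xor) 2-wide
  cy2 -> i3 (sll) RAW r2
  cy3 -> i4+i5 (sll/add) 2-wide
  cy4 -> i6 (bne) no-port BR/BR
  cy5 -> i7+i8 (beq/sub) 2-wide
  cy6 -> i9+i10 (and/sll) 2-wide

CYCLES = 7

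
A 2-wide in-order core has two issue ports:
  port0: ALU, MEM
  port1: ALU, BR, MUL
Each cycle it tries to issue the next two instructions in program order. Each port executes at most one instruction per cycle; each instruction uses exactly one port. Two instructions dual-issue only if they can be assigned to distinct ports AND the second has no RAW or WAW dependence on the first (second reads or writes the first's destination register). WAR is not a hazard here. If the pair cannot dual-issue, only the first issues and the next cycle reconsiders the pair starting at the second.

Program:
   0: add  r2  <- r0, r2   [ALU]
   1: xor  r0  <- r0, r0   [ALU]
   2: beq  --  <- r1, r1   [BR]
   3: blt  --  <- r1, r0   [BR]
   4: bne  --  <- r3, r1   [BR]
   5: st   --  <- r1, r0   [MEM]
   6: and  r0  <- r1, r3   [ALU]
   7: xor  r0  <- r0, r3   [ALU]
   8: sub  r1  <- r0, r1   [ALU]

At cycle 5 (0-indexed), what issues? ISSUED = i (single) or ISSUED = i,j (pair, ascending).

ISSUED = 7

t=0 i0+i1:add.ALU/xor.ALU ; 2-wide
t=1 i2:beq.BR ; no-port BR/BR
t=2 i3:blt.BR ; no-port BR/BR
t=3 i4+i5:bne.BR/st.MEM ; 2-wide
t=4 i6:and.ALU ; RAW+WAW r0
t=5 i7:xor.ALU ; RAW r0
t=6 i8:sub.ALU ; tail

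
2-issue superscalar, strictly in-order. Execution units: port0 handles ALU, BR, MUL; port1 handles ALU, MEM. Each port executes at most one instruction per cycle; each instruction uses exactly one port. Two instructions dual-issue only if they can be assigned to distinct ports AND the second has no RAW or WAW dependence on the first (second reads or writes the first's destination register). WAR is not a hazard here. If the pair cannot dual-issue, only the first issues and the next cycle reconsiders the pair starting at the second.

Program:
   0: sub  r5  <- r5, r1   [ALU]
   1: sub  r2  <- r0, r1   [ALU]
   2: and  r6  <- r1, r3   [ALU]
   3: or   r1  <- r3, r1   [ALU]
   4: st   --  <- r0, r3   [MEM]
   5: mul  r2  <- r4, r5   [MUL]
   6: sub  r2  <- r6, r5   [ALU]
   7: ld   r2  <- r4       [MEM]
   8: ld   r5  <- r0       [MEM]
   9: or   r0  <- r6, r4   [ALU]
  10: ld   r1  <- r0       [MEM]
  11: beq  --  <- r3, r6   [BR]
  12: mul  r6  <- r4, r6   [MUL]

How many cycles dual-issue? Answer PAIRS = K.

PAIRS = 5

[0] i0&i1  sub/sub  -- dual
[1] i2&i3  and/or  -- dual
[2] i4&i5  st/mul  -- dual
[3] i6  sub  -- WAW r2
[4] i7  ld  -- no-port MEM/MEM
[5] i8&i9  ld/or  -- dual
[6] i10&i11  ld/beq  -- dual
[7] i12  mul  -- tail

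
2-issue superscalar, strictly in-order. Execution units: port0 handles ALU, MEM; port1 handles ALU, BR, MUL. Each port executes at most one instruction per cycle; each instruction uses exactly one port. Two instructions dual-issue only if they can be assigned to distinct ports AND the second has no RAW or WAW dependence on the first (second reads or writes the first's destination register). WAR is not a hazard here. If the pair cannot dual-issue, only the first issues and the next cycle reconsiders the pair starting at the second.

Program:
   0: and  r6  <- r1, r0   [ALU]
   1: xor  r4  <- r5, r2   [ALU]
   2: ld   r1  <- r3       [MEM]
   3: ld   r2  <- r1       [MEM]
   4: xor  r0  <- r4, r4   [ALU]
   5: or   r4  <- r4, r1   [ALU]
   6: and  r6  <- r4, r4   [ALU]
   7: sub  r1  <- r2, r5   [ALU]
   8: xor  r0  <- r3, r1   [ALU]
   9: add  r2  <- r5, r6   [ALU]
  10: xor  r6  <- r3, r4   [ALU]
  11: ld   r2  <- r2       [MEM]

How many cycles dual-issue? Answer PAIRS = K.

#0 head=0: and/xor i0,i1 2-wide
#1 head=2: ld i2 no-port MEM/MEM
#2 head=3: ld/xor i3,i4 2-wide
#3 head=5: or i5 RAW r4
#4 head=6: and/sub i6,i7 2-wide
#5 head=8: xor/add i8,i9 2-wide
#6 head=10: xor/ld i10,i11 2-wide

PAIRS = 5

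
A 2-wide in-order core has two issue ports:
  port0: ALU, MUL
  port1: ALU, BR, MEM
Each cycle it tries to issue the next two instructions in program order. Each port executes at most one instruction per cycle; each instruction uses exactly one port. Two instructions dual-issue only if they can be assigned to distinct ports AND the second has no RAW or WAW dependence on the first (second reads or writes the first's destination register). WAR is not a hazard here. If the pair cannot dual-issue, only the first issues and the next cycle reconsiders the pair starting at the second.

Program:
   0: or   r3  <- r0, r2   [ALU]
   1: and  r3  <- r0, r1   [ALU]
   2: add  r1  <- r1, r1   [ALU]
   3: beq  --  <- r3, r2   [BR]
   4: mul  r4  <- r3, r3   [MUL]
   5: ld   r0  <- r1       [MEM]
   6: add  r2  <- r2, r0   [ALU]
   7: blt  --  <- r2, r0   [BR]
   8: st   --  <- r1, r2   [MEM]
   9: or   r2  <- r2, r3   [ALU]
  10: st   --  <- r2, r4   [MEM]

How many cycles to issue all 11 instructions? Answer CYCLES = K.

c0: i0 or.ALU  WAW r3
c1: i1&i2 and.ALU add.ALU  pair
c2: i3&i4 beq.BR mul.MUL  pair
c3: i5 ld.MEM  RAW r0
c4: i6 add.ALU  RAW r2
c5: i7 blt.BR  no-port BR/MEM
c6: i8&i9 st.MEM or.ALU  pair
c7: i10 st.MEM  tail

CYCLES = 8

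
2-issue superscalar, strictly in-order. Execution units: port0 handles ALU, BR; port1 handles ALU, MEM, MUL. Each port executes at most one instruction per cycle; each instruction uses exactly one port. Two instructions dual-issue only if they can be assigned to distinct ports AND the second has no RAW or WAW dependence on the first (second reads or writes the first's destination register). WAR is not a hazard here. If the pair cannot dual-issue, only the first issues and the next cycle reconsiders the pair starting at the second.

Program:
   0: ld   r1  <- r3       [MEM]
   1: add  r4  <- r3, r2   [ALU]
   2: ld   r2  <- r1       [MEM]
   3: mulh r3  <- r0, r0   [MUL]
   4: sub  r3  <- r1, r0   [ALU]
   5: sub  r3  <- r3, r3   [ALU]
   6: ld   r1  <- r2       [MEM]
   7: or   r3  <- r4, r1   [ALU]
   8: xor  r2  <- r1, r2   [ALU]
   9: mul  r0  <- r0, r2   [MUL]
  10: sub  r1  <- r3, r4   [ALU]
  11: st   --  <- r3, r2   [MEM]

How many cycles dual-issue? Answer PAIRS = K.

t=0 i0&i1:ld.MEM/add.ALU ; pair
t=1 i2:ld.MEM ; no-port MEM/MUL
t=2 i3:mulh.MUL ; WAW r3
t=3 i4:sub.ALU ; RAW+WAW r3
t=4 i5&i6:sub.ALU/ld.MEM ; pair
t=5 i7&i8:or.ALU/xor.ALU ; pair
t=6 i9&i10:mul.MUL/sub.ALU ; pair
t=7 i11:st.MEM ; tail

PAIRS = 4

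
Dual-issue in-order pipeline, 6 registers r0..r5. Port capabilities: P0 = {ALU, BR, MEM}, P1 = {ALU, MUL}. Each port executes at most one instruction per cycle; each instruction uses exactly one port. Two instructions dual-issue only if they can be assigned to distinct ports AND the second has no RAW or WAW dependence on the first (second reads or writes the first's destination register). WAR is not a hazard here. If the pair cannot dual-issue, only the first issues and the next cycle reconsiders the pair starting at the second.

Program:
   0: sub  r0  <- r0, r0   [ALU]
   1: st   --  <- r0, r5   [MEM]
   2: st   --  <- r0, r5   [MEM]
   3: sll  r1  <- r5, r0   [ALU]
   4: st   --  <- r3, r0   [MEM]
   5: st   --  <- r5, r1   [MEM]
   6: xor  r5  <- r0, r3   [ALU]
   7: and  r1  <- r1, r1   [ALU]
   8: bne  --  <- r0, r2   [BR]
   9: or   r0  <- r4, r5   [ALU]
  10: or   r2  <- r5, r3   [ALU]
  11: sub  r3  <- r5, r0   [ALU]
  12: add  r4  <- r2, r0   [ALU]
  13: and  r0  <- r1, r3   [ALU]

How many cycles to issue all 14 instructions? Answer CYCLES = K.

0. sub.ALU @i0  | RAW r0
1. st.MEM @i1  | no-port MEM/MEM
2. st.MEM/sll.ALU @i2,i3  | pair
3. st.MEM @i4  | no-port MEM/MEM
4. st.MEM/xor.ALU @i5,i6  | pair
5. and.ALU/bne.BR @i7,i8  | pair
6. or.ALU/or.ALU @i9,i10  | pair
7. sub.ALU/add.ALU @i11,i12  | pair
8. and.ALU @i13  | tail

CYCLES = 9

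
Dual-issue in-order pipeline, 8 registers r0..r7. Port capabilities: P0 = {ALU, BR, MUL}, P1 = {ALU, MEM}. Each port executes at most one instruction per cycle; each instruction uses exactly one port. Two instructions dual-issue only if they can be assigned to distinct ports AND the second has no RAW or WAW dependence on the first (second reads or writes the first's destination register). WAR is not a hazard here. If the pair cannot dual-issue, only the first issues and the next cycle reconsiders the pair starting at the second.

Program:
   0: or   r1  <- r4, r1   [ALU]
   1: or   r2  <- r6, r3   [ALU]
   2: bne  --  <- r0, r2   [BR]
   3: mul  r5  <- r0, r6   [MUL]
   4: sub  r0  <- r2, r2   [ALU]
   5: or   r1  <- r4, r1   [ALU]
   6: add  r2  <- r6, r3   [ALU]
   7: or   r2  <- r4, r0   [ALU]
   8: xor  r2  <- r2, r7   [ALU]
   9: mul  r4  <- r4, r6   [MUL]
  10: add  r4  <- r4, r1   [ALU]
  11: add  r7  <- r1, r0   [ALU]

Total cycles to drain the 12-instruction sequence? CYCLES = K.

[0] i0&i1  or/or  -- dual
[1] i2  bne  -- no-port BR/MUL
[2] i3&i4  mul/sub  -- dual
[3] i5&i6  or/add  -- dual
[4] i7  or  -- RAW+WAW r2
[5] i8&i9  xor/mul  -- dual
[6] i10&i11  add/add  -- dual

CYCLES = 7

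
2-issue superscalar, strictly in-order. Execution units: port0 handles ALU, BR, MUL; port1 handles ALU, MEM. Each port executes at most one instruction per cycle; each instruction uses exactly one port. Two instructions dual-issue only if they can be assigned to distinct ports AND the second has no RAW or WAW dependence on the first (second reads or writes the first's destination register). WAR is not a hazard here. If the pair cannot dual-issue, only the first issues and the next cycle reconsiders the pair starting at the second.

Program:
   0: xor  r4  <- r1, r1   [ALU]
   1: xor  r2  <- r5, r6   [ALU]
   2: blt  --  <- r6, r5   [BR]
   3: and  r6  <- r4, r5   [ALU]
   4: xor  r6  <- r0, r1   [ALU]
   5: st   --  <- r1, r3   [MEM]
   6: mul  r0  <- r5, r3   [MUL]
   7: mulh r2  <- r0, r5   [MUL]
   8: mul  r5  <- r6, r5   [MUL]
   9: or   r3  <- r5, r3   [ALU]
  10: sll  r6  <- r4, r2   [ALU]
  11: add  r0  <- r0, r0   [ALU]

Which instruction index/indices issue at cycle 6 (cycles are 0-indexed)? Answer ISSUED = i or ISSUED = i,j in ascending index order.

  cy0 -> i0+i1 (xor.ALU+xor.ALU) 2-wide
  cy1 -> i2+i3 (blt.BR+and.ALU) 2-wide
  cy2 -> i4+i5 (xor.ALU+st.MEM) 2-wide
  cy3 -> i6 (mul.MUL) no-port MUL/MUL
  cy4 -> i7 (mulh.MUL) no-port MUL/MUL
  cy5 -> i8 (mul.MUL) RAW r5
  cy6 -> i9+i10 (or.ALU+sll.ALU) 2-wide
  cy7 -> i11 (add.ALU) tail

ISSUED = 9,10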